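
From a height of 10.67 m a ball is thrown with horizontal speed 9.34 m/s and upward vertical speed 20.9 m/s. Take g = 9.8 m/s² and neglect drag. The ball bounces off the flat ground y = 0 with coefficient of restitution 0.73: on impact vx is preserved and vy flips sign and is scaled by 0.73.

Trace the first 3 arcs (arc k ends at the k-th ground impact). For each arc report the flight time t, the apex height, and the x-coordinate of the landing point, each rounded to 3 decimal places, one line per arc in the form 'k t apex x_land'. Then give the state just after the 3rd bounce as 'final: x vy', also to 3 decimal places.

1 4.726 32.956 44.141
2 3.786 17.562 79.506
3 2.764 9.359 105.322
final: 105.322 9.887

Arc 1: start y=10.670, vy=20.900 → t=4.726, apex=32.956, x_land=44.141, impact vy=-25.415
  bounce: vy ← 0.73·25.415 = 18.553
Arc 2: start y=0.000, vy=18.553 → t=3.786, apex=17.562, x_land=79.506, impact vy=-18.553
  bounce: vy ← 0.73·18.553 = 13.544
Arc 3: start y=0.000, vy=13.544 → t=2.764, apex=9.359, x_land=105.322, impact vy=-13.544
  bounce: vy ← 0.73·13.544 = 9.887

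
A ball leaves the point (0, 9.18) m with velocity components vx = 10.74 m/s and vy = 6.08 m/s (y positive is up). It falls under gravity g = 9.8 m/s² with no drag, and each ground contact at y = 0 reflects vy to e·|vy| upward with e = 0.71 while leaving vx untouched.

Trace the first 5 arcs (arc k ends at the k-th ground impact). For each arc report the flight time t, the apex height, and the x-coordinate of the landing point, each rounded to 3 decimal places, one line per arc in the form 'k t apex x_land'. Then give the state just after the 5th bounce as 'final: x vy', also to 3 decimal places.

1 2.123 11.066 22.803
2 2.134 5.578 45.722
3 1.515 2.812 61.994
4 1.076 1.418 73.548
5 0.764 0.715 81.750
final: 81.750 2.657

Arc 1: start y=9.180, vy=6.080 → t=2.123, apex=11.066, x_land=22.803, impact vy=-14.727
  bounce: vy ← 0.71·14.727 = 10.456
Arc 2: start y=0.000, vy=10.456 → t=2.134, apex=5.578, x_land=45.722, impact vy=-10.456
  bounce: vy ← 0.71·10.456 = 7.424
Arc 3: start y=0.000, vy=7.424 → t=1.515, apex=2.812, x_land=61.994, impact vy=-7.424
  bounce: vy ← 0.71·7.424 = 5.271
Arc 4: start y=0.000, vy=5.271 → t=1.076, apex=1.418, x_land=73.548, impact vy=-5.271
  bounce: vy ← 0.71·5.271 = 3.742
Arc 5: start y=0.000, vy=3.742 → t=0.764, apex=0.715, x_land=81.750, impact vy=-3.742
  bounce: vy ← 0.71·3.742 = 2.657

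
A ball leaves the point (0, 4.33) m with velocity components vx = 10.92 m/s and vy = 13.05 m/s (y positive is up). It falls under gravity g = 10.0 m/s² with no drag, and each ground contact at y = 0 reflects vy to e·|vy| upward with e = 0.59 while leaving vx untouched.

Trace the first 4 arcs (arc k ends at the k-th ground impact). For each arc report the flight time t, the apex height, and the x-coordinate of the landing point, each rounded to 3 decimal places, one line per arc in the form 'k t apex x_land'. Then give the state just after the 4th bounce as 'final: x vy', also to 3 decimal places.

1 2.908 12.845 31.753
2 1.891 4.471 52.407
3 1.116 1.556 64.592
4 0.658 0.542 71.781
final: 71.781 1.942

Arc 1: start y=4.330, vy=13.050 → t=2.908, apex=12.845, x_land=31.753, impact vy=-16.028
  bounce: vy ← 0.59·16.028 = 9.457
Arc 2: start y=0.000, vy=9.457 → t=1.891, apex=4.471, x_land=52.407, impact vy=-9.457
  bounce: vy ← 0.59·9.457 = 5.579
Arc 3: start y=0.000, vy=5.579 → t=1.116, apex=1.556, x_land=64.592, impact vy=-5.579
  bounce: vy ← 0.59·5.579 = 3.292
Arc 4: start y=0.000, vy=3.292 → t=0.658, apex=0.542, x_land=71.781, impact vy=-3.292
  bounce: vy ← 0.59·3.292 = 1.942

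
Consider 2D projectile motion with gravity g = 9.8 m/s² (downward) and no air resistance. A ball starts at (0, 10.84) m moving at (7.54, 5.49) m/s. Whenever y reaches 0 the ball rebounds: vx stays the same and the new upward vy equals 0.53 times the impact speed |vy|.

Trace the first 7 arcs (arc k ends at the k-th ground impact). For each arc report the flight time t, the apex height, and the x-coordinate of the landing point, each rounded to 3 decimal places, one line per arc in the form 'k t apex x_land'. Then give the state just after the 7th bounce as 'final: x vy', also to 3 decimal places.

Arc 1: start y=10.840, vy=5.490 → t=2.150, apex=12.378, x_land=16.208, impact vy=-15.576
  bounce: vy ← 0.53·15.576 = 8.255
Arc 2: start y=0.000, vy=8.255 → t=1.685, apex=3.477, x_land=28.911, impact vy=-8.255
  bounce: vy ← 0.53·8.255 = 4.375
Arc 3: start y=0.000, vy=4.375 → t=0.893, apex=0.977, x_land=35.643, impact vy=-4.375
  bounce: vy ← 0.53·4.375 = 2.319
Arc 4: start y=0.000, vy=2.319 → t=0.473, apex=0.274, x_land=39.211, impact vy=-2.319
  bounce: vy ← 0.53·2.319 = 1.229
Arc 5: start y=0.000, vy=1.229 → t=0.251, apex=0.077, x_land=41.102, impact vy=-1.229
  bounce: vy ← 0.53·1.229 = 0.651
Arc 6: start y=0.000, vy=0.651 → t=0.133, apex=0.022, x_land=42.105, impact vy=-0.651
  bounce: vy ← 0.53·0.651 = 0.345
Arc 7: start y=0.000, vy=0.345 → t=0.070, apex=0.006, x_land=42.636, impact vy=-0.345
  bounce: vy ← 0.53·0.345 = 0.183

1 2.150 12.378 16.208
2 1.685 3.477 28.911
3 0.893 0.977 35.643
4 0.473 0.274 39.211
5 0.251 0.077 41.102
6 0.133 0.022 42.105
7 0.070 0.006 42.636
final: 42.636 0.183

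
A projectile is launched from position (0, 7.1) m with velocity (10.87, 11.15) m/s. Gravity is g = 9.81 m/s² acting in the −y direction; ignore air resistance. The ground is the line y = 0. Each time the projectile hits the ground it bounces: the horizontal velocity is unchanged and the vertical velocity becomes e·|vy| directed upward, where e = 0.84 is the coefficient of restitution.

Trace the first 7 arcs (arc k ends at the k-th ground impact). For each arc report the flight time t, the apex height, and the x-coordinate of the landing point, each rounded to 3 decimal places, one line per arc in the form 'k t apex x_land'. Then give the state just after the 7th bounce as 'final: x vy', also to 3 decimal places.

Arc 1: start y=7.100, vy=11.150 → t=2.792, apex=13.437, x_land=30.346, impact vy=-16.237
  bounce: vy ← 0.84·16.237 = 13.639
Arc 2: start y=0.000, vy=13.639 → t=2.781, apex=9.481, x_land=60.570, impact vy=-13.639
  bounce: vy ← 0.84·13.639 = 11.456
Arc 3: start y=0.000, vy=11.456 → t=2.336, apex=6.690, x_land=85.959, impact vy=-11.456
  bounce: vy ← 0.84·11.456 = 9.623
Arc 4: start y=0.000, vy=9.623 → t=1.962, apex=4.720, x_land=107.286, impact vy=-9.623
  bounce: vy ← 0.84·9.623 = 8.084
Arc 5: start y=0.000, vy=8.084 → t=1.648, apex=3.331, x_land=125.200, impact vy=-8.084
  bounce: vy ← 0.84·8.084 = 6.790
Arc 6: start y=0.000, vy=6.790 → t=1.384, apex=2.350, x_land=140.248, impact vy=-6.790
  bounce: vy ← 0.84·6.790 = 5.704
Arc 7: start y=0.000, vy=5.704 → t=1.163, apex=1.658, x_land=152.889, impact vy=-5.704
  bounce: vy ← 0.84·5.704 = 4.791

1 2.792 13.437 30.346
2 2.781 9.481 60.570
3 2.336 6.690 85.959
4 1.962 4.720 107.286
5 1.648 3.331 125.200
6 1.384 2.350 140.248
7 1.163 1.658 152.889
final: 152.889 4.791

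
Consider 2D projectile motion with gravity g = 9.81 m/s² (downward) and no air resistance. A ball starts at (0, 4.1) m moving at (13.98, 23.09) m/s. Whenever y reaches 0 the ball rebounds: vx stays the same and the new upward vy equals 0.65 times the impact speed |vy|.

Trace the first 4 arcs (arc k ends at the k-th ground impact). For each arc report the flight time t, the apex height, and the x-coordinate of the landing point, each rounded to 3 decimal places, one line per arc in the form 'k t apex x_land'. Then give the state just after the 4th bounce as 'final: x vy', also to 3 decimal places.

Arc 1: start y=4.100, vy=23.090 → t=4.879, apex=31.274, x_land=68.205, impact vy=-24.771
  bounce: vy ← 0.65·24.771 = 16.101
Arc 2: start y=0.000, vy=16.101 → t=3.283, apex=13.213, x_land=114.096, impact vy=-16.101
  bounce: vy ← 0.65·16.101 = 10.466
Arc 3: start y=0.000, vy=10.466 → t=2.134, apex=5.583, x_land=143.924, impact vy=-10.466
  bounce: vy ← 0.65·10.466 = 6.803
Arc 4: start y=0.000, vy=6.803 → t=1.387, apex=2.359, x_land=163.313, impact vy=-6.803
  bounce: vy ← 0.65·6.803 = 4.422

1 4.879 31.274 68.205
2 3.283 13.213 114.096
3 2.134 5.583 143.924
4 1.387 2.359 163.313
final: 163.313 4.422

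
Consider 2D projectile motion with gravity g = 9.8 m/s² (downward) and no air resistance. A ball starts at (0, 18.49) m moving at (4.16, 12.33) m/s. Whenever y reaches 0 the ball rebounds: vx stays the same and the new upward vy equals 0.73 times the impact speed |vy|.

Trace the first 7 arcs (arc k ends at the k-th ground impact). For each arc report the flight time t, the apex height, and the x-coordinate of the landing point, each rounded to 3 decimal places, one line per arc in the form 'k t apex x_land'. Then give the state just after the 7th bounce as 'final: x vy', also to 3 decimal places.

Arc 1: start y=18.490, vy=12.330 → t=3.573, apex=26.247, x_land=14.862, impact vy=-22.681
  bounce: vy ← 0.73·22.681 = 16.557
Arc 2: start y=0.000, vy=16.557 → t=3.379, apex=13.987, x_land=28.919, impact vy=-16.557
  bounce: vy ← 0.73·16.557 = 12.087
Arc 3: start y=0.000, vy=12.087 → t=2.467, apex=7.454, x_land=39.180, impact vy=-12.087
  bounce: vy ← 0.73·12.087 = 8.823
Arc 4: start y=0.000, vy=8.823 → t=1.801, apex=3.972, x_land=46.671, impact vy=-8.823
  bounce: vy ← 0.73·8.823 = 6.441
Arc 5: start y=0.000, vy=6.441 → t=1.314, apex=2.117, x_land=52.139, impact vy=-6.441
  bounce: vy ← 0.73·6.441 = 4.702
Arc 6: start y=0.000, vy=4.702 → t=0.960, apex=1.128, x_land=56.131, impact vy=-4.702
  bounce: vy ← 0.73·4.702 = 3.432
Arc 7: start y=0.000, vy=3.432 → t=0.700, apex=0.601, x_land=59.045, impact vy=-3.432
  bounce: vy ← 0.73·3.432 = 2.506

1 3.573 26.247 14.862
2 3.379 13.987 28.919
3 2.467 7.454 39.180
4 1.801 3.972 46.671
5 1.314 2.117 52.139
6 0.960 1.128 56.131
7 0.700 0.601 59.045
final: 59.045 2.506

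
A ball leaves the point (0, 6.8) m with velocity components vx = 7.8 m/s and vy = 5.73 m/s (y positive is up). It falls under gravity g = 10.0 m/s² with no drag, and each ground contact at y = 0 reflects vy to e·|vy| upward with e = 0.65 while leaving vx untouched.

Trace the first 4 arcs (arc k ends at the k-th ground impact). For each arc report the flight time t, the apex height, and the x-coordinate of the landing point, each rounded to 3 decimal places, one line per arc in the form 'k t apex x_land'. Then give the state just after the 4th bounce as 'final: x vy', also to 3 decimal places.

Arc 1: start y=6.800, vy=5.730 → t=1.872, apex=8.442, x_land=14.604, impact vy=-12.994
  bounce: vy ← 0.65·12.994 = 8.446
Arc 2: start y=0.000, vy=8.446 → t=1.689, apex=3.567, x_land=27.780, impact vy=-8.446
  bounce: vy ← 0.65·8.446 = 5.490
Arc 3: start y=0.000, vy=5.490 → t=1.098, apex=1.507, x_land=36.344, impact vy=-5.490
  bounce: vy ← 0.65·5.490 = 3.568
Arc 4: start y=0.000, vy=3.568 → t=0.714, apex=0.637, x_land=41.911, impact vy=-3.568
  bounce: vy ← 0.65·3.568 = 2.319

1 1.872 8.442 14.604
2 1.689 3.567 27.780
3 1.098 1.507 36.344
4 0.714 0.637 41.911
final: 41.911 2.319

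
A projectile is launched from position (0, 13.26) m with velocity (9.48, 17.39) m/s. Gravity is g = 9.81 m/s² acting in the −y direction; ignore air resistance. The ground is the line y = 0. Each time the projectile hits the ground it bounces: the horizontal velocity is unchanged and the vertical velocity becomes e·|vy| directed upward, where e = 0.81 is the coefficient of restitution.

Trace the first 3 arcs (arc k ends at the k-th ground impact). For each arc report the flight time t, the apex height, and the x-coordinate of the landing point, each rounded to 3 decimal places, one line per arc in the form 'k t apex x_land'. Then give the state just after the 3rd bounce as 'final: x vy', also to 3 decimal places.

Arc 1: start y=13.260, vy=17.390 → t=4.190, apex=28.673, x_land=39.726, impact vy=-23.719
  bounce: vy ← 0.81·23.719 = 19.212
Arc 2: start y=0.000, vy=19.212 → t=3.917, apex=18.813, x_land=76.857, impact vy=-19.212
  bounce: vy ← 0.81·19.212 = 15.562
Arc 3: start y=0.000, vy=15.562 → t=3.173, apex=12.343, x_land=106.934, impact vy=-15.562
  bounce: vy ← 0.81·15.562 = 12.605

1 4.190 28.673 39.726
2 3.917 18.813 76.857
3 3.173 12.343 106.934
final: 106.934 12.605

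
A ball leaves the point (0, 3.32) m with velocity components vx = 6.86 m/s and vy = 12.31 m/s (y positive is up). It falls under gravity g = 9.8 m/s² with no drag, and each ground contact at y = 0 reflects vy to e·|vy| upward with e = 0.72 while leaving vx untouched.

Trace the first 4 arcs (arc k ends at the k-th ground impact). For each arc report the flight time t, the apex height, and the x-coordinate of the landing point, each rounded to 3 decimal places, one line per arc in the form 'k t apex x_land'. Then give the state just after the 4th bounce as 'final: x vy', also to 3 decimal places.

1 2.758 11.051 18.919
2 2.163 5.729 33.755
3 1.557 2.970 44.436
4 1.121 1.540 52.127
final: 52.127 3.955

Arc 1: start y=3.320, vy=12.310 → t=2.758, apex=11.051, x_land=18.919, impact vy=-14.718
  bounce: vy ← 0.72·14.718 = 10.597
Arc 2: start y=0.000, vy=10.597 → t=2.163, apex=5.729, x_land=33.755, impact vy=-10.597
  bounce: vy ← 0.72·10.597 = 7.630
Arc 3: start y=0.000, vy=7.630 → t=1.557, apex=2.970, x_land=44.436, impact vy=-7.630
  bounce: vy ← 0.72·7.630 = 5.493
Arc 4: start y=0.000, vy=5.493 → t=1.121, apex=1.540, x_land=52.127, impact vy=-5.493
  bounce: vy ← 0.72·5.493 = 3.955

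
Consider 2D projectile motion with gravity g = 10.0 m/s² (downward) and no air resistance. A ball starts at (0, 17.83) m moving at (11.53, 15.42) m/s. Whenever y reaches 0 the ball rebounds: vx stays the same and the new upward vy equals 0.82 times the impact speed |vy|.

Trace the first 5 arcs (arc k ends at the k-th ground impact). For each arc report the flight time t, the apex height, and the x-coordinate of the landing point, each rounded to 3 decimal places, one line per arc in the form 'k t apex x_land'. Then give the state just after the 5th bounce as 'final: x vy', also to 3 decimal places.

Arc 1: start y=17.830, vy=15.420 → t=3.980, apex=29.719, x_land=45.889, impact vy=-24.380
  bounce: vy ← 0.82·24.380 = 19.991
Arc 2: start y=0.000, vy=19.991 → t=3.998, apex=19.983, x_land=91.990, impact vy=-19.991
  bounce: vy ← 0.82·19.991 = 16.393
Arc 3: start y=0.000, vy=16.393 → t=3.279, apex=13.437, x_land=129.792, impact vy=-16.393
  bounce: vy ← 0.82·16.393 = 13.442
Arc 4: start y=0.000, vy=13.442 → t=2.688, apex=9.035, x_land=160.790, impact vy=-13.442
  bounce: vy ← 0.82·13.442 = 11.023
Arc 5: start y=0.000, vy=11.023 → t=2.205, apex=6.075, x_land=186.208, impact vy=-11.023
  bounce: vy ← 0.82·11.023 = 9.039

1 3.980 29.719 45.889
2 3.998 19.983 91.990
3 3.279 13.437 129.792
4 2.688 9.035 160.790
5 2.205 6.075 186.208
final: 186.208 9.039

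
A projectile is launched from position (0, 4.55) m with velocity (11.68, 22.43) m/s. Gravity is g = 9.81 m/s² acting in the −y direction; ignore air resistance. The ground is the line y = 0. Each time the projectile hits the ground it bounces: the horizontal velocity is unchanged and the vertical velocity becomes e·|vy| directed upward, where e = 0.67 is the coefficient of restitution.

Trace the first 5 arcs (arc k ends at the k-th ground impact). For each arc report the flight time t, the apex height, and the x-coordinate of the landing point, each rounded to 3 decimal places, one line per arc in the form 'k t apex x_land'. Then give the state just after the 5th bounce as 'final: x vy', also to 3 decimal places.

Arc 1: start y=4.550, vy=22.430 → t=4.767, apex=30.192, x_land=55.684, impact vy=-24.339
  bounce: vy ← 0.67·24.339 = 16.307
Arc 2: start y=0.000, vy=16.307 → t=3.325, apex=13.553, x_land=94.515, impact vy=-16.307
  bounce: vy ← 0.67·16.307 = 10.926
Arc 3: start y=0.000, vy=10.926 → t=2.227, apex=6.084, x_land=120.532, impact vy=-10.926
  bounce: vy ← 0.67·10.926 = 7.320
Arc 4: start y=0.000, vy=7.320 → t=1.492, apex=2.731, x_land=137.963, impact vy=-7.320
  bounce: vy ← 0.67·7.320 = 4.905
Arc 5: start y=0.000, vy=4.905 → t=1.000, apex=1.226, x_land=149.642, impact vy=-4.905
  bounce: vy ← 0.67·4.905 = 3.286

1 4.767 30.192 55.684
2 3.325 13.553 94.515
3 2.227 6.084 120.532
4 1.492 2.731 137.963
5 1.000 1.226 149.642
final: 149.642 3.286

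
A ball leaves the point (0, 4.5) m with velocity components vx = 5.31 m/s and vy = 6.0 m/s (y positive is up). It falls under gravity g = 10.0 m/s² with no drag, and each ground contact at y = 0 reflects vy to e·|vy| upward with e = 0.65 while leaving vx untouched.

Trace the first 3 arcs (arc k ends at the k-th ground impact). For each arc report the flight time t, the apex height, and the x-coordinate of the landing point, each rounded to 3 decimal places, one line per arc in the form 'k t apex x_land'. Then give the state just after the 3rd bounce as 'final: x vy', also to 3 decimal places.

1 1.722 6.300 9.146
2 1.459 2.662 16.895
3 0.949 1.125 21.932
final: 21.932 3.083

Arc 1: start y=4.500, vy=6.000 → t=1.722, apex=6.300, x_land=9.146, impact vy=-11.225
  bounce: vy ← 0.65·11.225 = 7.296
Arc 2: start y=0.000, vy=7.296 → t=1.459, apex=2.662, x_land=16.895, impact vy=-7.296
  bounce: vy ← 0.65·7.296 = 4.743
Arc 3: start y=0.000, vy=4.743 → t=0.949, apex=1.125, x_land=21.932, impact vy=-4.743
  bounce: vy ← 0.65·4.743 = 3.083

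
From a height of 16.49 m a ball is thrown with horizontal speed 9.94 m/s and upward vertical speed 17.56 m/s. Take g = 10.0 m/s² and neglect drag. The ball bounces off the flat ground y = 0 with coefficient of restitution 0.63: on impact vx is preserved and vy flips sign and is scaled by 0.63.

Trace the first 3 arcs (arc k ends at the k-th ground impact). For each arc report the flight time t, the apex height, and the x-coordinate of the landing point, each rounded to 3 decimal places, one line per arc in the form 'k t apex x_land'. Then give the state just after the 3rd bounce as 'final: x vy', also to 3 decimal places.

1 4.282 31.908 42.565
2 3.183 12.664 74.204
3 2.005 5.026 94.136
final: 94.136 6.317

Arc 1: start y=16.490, vy=17.560 → t=4.282, apex=31.908, x_land=42.565, impact vy=-25.262
  bounce: vy ← 0.63·25.262 = 15.915
Arc 2: start y=0.000, vy=15.915 → t=3.183, apex=12.664, x_land=74.204, impact vy=-15.915
  bounce: vy ← 0.63·15.915 = 10.026
Arc 3: start y=0.000, vy=10.026 → t=2.005, apex=5.026, x_land=94.136, impact vy=-10.026
  bounce: vy ← 0.63·10.026 = 6.317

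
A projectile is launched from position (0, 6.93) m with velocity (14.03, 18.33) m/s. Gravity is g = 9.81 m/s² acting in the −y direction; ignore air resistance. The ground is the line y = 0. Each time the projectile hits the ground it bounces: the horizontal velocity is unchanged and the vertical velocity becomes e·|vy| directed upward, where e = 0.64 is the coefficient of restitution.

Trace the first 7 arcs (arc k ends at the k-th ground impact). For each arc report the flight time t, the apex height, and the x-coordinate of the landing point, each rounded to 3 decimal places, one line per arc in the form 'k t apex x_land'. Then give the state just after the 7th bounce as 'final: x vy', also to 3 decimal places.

1 4.083 24.055 57.285
2 2.835 9.853 97.054
3 1.814 4.036 122.507
4 1.161 1.653 138.796
5 0.743 0.677 149.222
6 0.476 0.277 155.894
7 0.304 0.114 160.164
final: 160.164 0.955

Arc 1: start y=6.930, vy=18.330 → t=4.083, apex=24.055, x_land=57.285, impact vy=-21.725
  bounce: vy ← 0.64·21.725 = 13.904
Arc 2: start y=0.000, vy=13.904 → t=2.835, apex=9.853, x_land=97.054, impact vy=-13.904
  bounce: vy ← 0.64·13.904 = 8.898
Arc 3: start y=0.000, vy=8.898 → t=1.814, apex=4.036, x_land=122.507, impact vy=-8.898
  bounce: vy ← 0.64·8.898 = 5.695
Arc 4: start y=0.000, vy=5.695 → t=1.161, apex=1.653, x_land=138.796, impact vy=-5.695
  bounce: vy ← 0.64·5.695 = 3.645
Arc 5: start y=0.000, vy=3.645 → t=0.743, apex=0.677, x_land=149.222, impact vy=-3.645
  bounce: vy ← 0.64·3.645 = 2.333
Arc 6: start y=0.000, vy=2.333 → t=0.476, apex=0.277, x_land=155.894, impact vy=-2.333
  bounce: vy ← 0.64·2.333 = 1.493
Arc 7: start y=0.000, vy=1.493 → t=0.304, apex=0.114, x_land=160.164, impact vy=-1.493
  bounce: vy ← 0.64·1.493 = 0.955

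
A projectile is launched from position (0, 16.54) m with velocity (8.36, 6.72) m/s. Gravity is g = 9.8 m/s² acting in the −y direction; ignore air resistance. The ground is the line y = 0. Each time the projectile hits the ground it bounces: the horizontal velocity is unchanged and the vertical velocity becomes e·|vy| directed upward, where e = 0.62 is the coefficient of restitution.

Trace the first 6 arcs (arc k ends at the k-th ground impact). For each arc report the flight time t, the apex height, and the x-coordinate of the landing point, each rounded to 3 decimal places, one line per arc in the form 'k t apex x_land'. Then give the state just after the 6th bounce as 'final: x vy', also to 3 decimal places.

1 2.647 18.844 22.127
2 2.432 7.244 42.456
3 1.508 2.784 55.060
4 0.935 1.070 62.874
5 0.580 0.411 67.719
6 0.359 0.158 70.723
final: 70.723 1.092

Arc 1: start y=16.540, vy=6.720 → t=2.647, apex=18.844, x_land=22.127, impact vy=-19.218
  bounce: vy ← 0.62·19.218 = 11.915
Arc 2: start y=0.000, vy=11.915 → t=2.432, apex=7.244, x_land=42.456, impact vy=-11.915
  bounce: vy ← 0.62·11.915 = 7.388
Arc 3: start y=0.000, vy=7.388 → t=1.508, apex=2.784, x_land=55.060, impact vy=-7.388
  bounce: vy ← 0.62·7.388 = 4.580
Arc 4: start y=0.000, vy=4.580 → t=0.935, apex=1.070, x_land=62.874, impact vy=-4.580
  bounce: vy ← 0.62·4.580 = 2.840
Arc 5: start y=0.000, vy=2.840 → t=0.580, apex=0.411, x_land=67.719, impact vy=-2.840
  bounce: vy ← 0.62·2.840 = 1.761
Arc 6: start y=0.000, vy=1.761 → t=0.359, apex=0.158, x_land=70.723, impact vy=-1.761
  bounce: vy ← 0.62·1.761 = 1.092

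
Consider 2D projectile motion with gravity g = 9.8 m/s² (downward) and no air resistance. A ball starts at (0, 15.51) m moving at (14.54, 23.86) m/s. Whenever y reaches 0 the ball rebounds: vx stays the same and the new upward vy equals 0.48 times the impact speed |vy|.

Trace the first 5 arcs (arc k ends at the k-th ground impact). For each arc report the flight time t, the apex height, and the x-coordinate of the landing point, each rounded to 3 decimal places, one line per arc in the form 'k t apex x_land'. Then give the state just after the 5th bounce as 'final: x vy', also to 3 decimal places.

Arc 1: start y=15.510, vy=23.860 → t=5.450, apex=44.556, x_land=79.245, impact vy=-29.552
  bounce: vy ← 0.48·29.552 = 14.185
Arc 2: start y=0.000, vy=14.185 → t=2.895, apex=10.266, x_land=121.336, impact vy=-14.185
  bounce: vy ← 0.48·14.185 = 6.809
Arc 3: start y=0.000, vy=6.809 → t=1.390, apex=2.365, x_land=141.540, impact vy=-6.809
  bounce: vy ← 0.48·6.809 = 3.268
Arc 4: start y=0.000, vy=3.268 → t=0.667, apex=0.545, x_land=151.238, impact vy=-3.268
  bounce: vy ← 0.48·3.268 = 1.569
Arc 5: start y=0.000, vy=1.569 → t=0.320, apex=0.126, x_land=155.893, impact vy=-1.569
  bounce: vy ← 0.48·1.569 = 0.753

1 5.450 44.556 79.245
2 2.895 10.266 121.336
3 1.390 2.365 141.540
4 0.667 0.545 151.238
5 0.320 0.126 155.893
final: 155.893 0.753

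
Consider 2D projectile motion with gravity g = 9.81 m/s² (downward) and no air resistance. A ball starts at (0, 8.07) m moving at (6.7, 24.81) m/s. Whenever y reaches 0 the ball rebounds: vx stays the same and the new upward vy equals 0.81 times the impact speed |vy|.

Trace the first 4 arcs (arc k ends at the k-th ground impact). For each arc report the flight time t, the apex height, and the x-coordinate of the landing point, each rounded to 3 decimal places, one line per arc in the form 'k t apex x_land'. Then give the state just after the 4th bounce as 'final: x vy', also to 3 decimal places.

1 5.365 39.443 35.944
2 4.594 25.878 66.723
3 3.721 16.979 91.654
4 3.014 11.140 111.848
final: 111.848 11.975

Arc 1: start y=8.070, vy=24.810 → t=5.365, apex=39.443, x_land=35.944, impact vy=-27.819
  bounce: vy ← 0.81·27.819 = 22.533
Arc 2: start y=0.000, vy=22.533 → t=4.594, apex=25.878, x_land=66.723, impact vy=-22.533
  bounce: vy ← 0.81·22.533 = 18.252
Arc 3: start y=0.000, vy=18.252 → t=3.721, apex=16.979, x_land=91.654, impact vy=-18.252
  bounce: vy ← 0.81·18.252 = 14.784
Arc 4: start y=0.000, vy=14.784 → t=3.014, apex=11.140, x_land=111.848, impact vy=-14.784
  bounce: vy ← 0.81·14.784 = 11.975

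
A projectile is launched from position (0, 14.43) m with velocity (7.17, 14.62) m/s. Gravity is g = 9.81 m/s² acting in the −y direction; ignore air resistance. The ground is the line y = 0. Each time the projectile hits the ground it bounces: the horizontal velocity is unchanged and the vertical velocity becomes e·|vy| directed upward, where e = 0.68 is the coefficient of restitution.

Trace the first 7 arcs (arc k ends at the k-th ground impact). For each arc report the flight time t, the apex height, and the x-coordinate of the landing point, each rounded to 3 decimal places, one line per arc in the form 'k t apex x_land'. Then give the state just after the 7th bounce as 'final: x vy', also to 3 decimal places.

Arc 1: start y=14.430, vy=14.620 → t=3.763, apex=25.324, x_land=26.977, impact vy=-22.290
  bounce: vy ← 0.68·22.290 = 15.157
Arc 2: start y=0.000, vy=15.157 → t=3.090, apex=11.710, x_land=49.134, impact vy=-15.157
  bounce: vy ← 0.68·15.157 = 10.307
Arc 3: start y=0.000, vy=10.307 → t=2.101, apex=5.415, x_land=64.201, impact vy=-10.307
  bounce: vy ← 0.68·10.307 = 7.009
Arc 4: start y=0.000, vy=7.009 → t=1.429, apex=2.504, x_land=74.446, impact vy=-7.009
  bounce: vy ← 0.68·7.009 = 4.766
Arc 5: start y=0.000, vy=4.766 → t=0.972, apex=1.158, x_land=81.413, impact vy=-4.766
  bounce: vy ← 0.68·4.766 = 3.241
Arc 6: start y=0.000, vy=3.241 → t=0.661, apex=0.535, x_land=86.150, impact vy=-3.241
  bounce: vy ← 0.68·3.241 = 2.204
Arc 7: start y=0.000, vy=2.204 → t=0.449, apex=0.248, x_land=89.372, impact vy=-2.204
  bounce: vy ← 0.68·2.204 = 1.499

1 3.763 25.324 26.977
2 3.090 11.710 49.134
3 2.101 5.415 64.201
4 1.429 2.504 74.446
5 0.972 1.158 81.413
6 0.661 0.535 86.150
7 0.449 0.248 89.372
final: 89.372 1.499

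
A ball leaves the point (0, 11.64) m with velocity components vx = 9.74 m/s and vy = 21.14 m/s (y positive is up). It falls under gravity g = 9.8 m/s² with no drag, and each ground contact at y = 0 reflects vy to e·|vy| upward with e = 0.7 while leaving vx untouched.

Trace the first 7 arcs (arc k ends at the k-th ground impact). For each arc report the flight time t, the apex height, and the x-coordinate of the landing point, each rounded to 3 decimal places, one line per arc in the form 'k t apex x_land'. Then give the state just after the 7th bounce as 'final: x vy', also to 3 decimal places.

Arc 1: start y=11.640, vy=21.140 → t=4.808, apex=34.441, x_land=46.833, impact vy=-25.982
  bounce: vy ← 0.7·25.982 = 18.187
Arc 2: start y=0.000, vy=18.187 → t=3.712, apex=16.876, x_land=82.985, impact vy=-18.187
  bounce: vy ← 0.7·18.187 = 12.731
Arc 3: start y=0.000, vy=12.731 → t=2.598, apex=8.269, x_land=108.291, impact vy=-12.731
  bounce: vy ← 0.7·12.731 = 8.912
Arc 4: start y=0.000, vy=8.912 → t=1.819, apex=4.052, x_land=126.005, impact vy=-8.912
  bounce: vy ← 0.7·8.912 = 6.238
Arc 5: start y=0.000, vy=6.238 → t=1.273, apex=1.985, x_land=138.405, impact vy=-6.238
  bounce: vy ← 0.7·6.238 = 4.367
Arc 6: start y=0.000, vy=4.367 → t=0.891, apex=0.973, x_land=147.085, impact vy=-4.367
  bounce: vy ← 0.7·4.367 = 3.057
Arc 7: start y=0.000, vy=3.057 → t=0.624, apex=0.477, x_land=153.161, impact vy=-3.057
  bounce: vy ← 0.7·3.057 = 2.140

1 4.808 34.441 46.833
2 3.712 16.876 82.985
3 2.598 8.269 108.291
4 1.819 4.052 126.005
5 1.273 1.985 138.405
6 0.891 0.973 147.085
7 0.624 0.477 153.161
final: 153.161 2.140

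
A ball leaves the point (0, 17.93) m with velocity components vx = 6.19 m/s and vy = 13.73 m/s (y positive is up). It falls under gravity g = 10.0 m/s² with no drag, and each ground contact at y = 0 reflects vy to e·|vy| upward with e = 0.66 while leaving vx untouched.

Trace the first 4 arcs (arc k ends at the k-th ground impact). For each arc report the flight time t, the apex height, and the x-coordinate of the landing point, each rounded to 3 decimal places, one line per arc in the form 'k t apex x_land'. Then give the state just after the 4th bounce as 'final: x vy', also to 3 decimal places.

Arc 1: start y=17.930, vy=13.730 → t=3.712, apex=27.356, x_land=22.978, impact vy=-23.390
  bounce: vy ← 0.66·23.390 = 15.438
Arc 2: start y=0.000, vy=15.438 → t=3.088, apex=11.916, x_land=42.089, impact vy=-15.438
  bounce: vy ← 0.66·15.438 = 10.189
Arc 3: start y=0.000, vy=10.189 → t=2.038, apex=5.191, x_land=54.703, impact vy=-10.189
  bounce: vy ← 0.66·10.189 = 6.725
Arc 4: start y=0.000, vy=6.725 → t=1.345, apex=2.261, x_land=63.028, impact vy=-6.725
  bounce: vy ← 0.66·6.725 = 4.438

1 3.712 27.356 22.978
2 3.088 11.916 42.089
3 2.038 5.191 54.703
4 1.345 2.261 63.028
final: 63.028 4.438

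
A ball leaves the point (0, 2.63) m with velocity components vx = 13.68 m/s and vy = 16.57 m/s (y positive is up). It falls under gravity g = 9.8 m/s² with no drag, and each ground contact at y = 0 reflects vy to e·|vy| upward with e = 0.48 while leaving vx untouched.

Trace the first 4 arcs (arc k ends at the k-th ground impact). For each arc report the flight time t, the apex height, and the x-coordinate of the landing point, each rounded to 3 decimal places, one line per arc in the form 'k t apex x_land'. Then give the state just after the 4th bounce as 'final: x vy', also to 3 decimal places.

1 3.534 16.638 48.339
2 1.769 3.833 72.539
3 0.849 0.883 84.155
4 0.408 0.203 89.730
final: 89.730 0.959

Arc 1: start y=2.630, vy=16.570 → t=3.534, apex=16.638, x_land=48.339, impact vy=-18.059
  bounce: vy ← 0.48·18.059 = 8.668
Arc 2: start y=0.000, vy=8.668 → t=1.769, apex=3.833, x_land=72.539, impact vy=-8.668
  bounce: vy ← 0.48·8.668 = 4.161
Arc 3: start y=0.000, vy=4.161 → t=0.849, apex=0.883, x_land=84.155, impact vy=-4.161
  bounce: vy ← 0.48·4.161 = 1.997
Arc 4: start y=0.000, vy=1.997 → t=0.408, apex=0.203, x_land=89.730, impact vy=-1.997
  bounce: vy ← 0.48·1.997 = 0.959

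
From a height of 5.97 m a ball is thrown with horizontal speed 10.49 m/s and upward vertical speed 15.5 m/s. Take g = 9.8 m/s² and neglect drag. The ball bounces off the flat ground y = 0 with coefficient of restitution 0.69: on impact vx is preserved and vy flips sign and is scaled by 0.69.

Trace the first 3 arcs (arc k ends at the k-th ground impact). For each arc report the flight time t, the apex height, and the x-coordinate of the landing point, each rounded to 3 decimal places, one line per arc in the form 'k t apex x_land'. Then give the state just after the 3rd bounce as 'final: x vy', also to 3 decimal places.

Arc 1: start y=5.970, vy=15.500 → t=3.510, apex=18.228, x_land=36.824, impact vy=-18.901
  bounce: vy ← 0.69·18.901 = 13.042
Arc 2: start y=0.000, vy=13.042 → t=2.662, apex=8.678, x_land=64.744, impact vy=-13.042
  bounce: vy ← 0.69·13.042 = 8.999
Arc 3: start y=0.000, vy=8.999 → t=1.837, apex=4.132, x_land=84.009, impact vy=-8.999
  bounce: vy ← 0.69·8.999 = 6.209

1 3.510 18.228 36.824
2 2.662 8.678 64.744
3 1.837 4.132 84.009
final: 84.009 6.209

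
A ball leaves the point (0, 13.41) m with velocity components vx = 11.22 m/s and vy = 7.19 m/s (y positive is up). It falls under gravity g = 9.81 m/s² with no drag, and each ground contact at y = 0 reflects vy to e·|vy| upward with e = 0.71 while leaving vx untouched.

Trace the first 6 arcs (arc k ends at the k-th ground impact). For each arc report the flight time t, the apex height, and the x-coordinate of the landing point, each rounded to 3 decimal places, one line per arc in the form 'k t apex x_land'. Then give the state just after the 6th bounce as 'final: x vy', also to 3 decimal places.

Arc 1: start y=13.410, vy=7.190 → t=2.542, apex=16.045, x_land=28.516, impact vy=-17.743
  bounce: vy ← 0.71·17.743 = 12.597
Arc 2: start y=0.000, vy=12.597 → t=2.568, apex=8.088, x_land=57.332, impact vy=-12.597
  bounce: vy ← 0.71·12.597 = 8.944
Arc 3: start y=0.000, vy=8.944 → t=1.823, apex=4.077, x_land=77.791, impact vy=-8.944
  bounce: vy ← 0.71·8.944 = 6.350
Arc 4: start y=0.000, vy=6.350 → t=1.295, apex=2.055, x_land=92.317, impact vy=-6.350
  bounce: vy ← 0.71·6.350 = 4.509
Arc 5: start y=0.000, vy=4.509 → t=0.919, apex=1.036, x_land=102.631, impact vy=-4.509
  bounce: vy ← 0.71·4.509 = 3.201
Arc 6: start y=0.000, vy=3.201 → t=0.653, apex=0.522, x_land=109.953, impact vy=-3.201
  bounce: vy ← 0.71·3.201 = 2.273

1 2.542 16.045 28.516
2 2.568 8.088 57.332
3 1.823 4.077 77.791
4 1.295 2.055 92.317
5 0.919 1.036 102.631
6 0.653 0.522 109.953
final: 109.953 2.273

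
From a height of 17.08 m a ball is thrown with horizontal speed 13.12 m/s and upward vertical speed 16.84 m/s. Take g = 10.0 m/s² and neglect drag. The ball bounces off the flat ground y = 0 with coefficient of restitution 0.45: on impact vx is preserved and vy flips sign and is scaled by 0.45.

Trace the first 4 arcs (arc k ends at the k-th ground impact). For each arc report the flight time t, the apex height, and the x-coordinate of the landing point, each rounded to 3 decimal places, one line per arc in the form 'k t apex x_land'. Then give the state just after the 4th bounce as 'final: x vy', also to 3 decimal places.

Arc 1: start y=17.080, vy=16.840 → t=4.184, apex=31.259, x_land=54.899, impact vy=-25.004
  bounce: vy ← 0.45·25.004 = 11.252
Arc 2: start y=0.000, vy=11.252 → t=2.250, apex=6.330, x_land=84.423, impact vy=-11.252
  bounce: vy ← 0.45·11.252 = 5.063
Arc 3: start y=0.000, vy=5.063 → t=1.013, apex=1.282, x_land=97.709, impact vy=-5.063
  bounce: vy ← 0.45·5.063 = 2.278
Arc 4: start y=0.000, vy=2.278 → t=0.456, apex=0.260, x_land=103.688, impact vy=-2.278
  bounce: vy ← 0.45·2.278 = 1.025

1 4.184 31.259 54.899
2 2.250 6.330 84.423
3 1.013 1.282 97.709
4 0.456 0.260 103.688
final: 103.688 1.025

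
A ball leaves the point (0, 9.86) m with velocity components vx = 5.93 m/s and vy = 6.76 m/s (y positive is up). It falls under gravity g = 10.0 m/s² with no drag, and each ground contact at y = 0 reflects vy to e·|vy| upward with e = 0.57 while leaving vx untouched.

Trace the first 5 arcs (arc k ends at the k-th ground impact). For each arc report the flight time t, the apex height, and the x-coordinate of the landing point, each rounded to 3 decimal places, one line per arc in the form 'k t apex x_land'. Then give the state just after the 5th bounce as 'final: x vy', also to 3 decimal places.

1 2.235 12.145 13.251
2 1.777 3.946 23.787
3 1.013 1.282 29.792
4 0.577 0.417 33.215
5 0.329 0.135 35.166
final: 35.166 0.938

Arc 1: start y=9.860, vy=6.760 → t=2.235, apex=12.145, x_land=13.251, impact vy=-15.585
  bounce: vy ← 0.57·15.585 = 8.884
Arc 2: start y=0.000, vy=8.884 → t=1.777, apex=3.946, x_land=23.787, impact vy=-8.884
  bounce: vy ← 0.57·8.884 = 5.064
Arc 3: start y=0.000, vy=5.064 → t=1.013, apex=1.282, x_land=29.792, impact vy=-5.064
  bounce: vy ← 0.57·5.064 = 2.886
Arc 4: start y=0.000, vy=2.886 → t=0.577, apex=0.417, x_land=33.215, impact vy=-2.886
  bounce: vy ← 0.57·2.886 = 1.645
Arc 5: start y=0.000, vy=1.645 → t=0.329, apex=0.135, x_land=35.166, impact vy=-1.645
  bounce: vy ← 0.57·1.645 = 0.938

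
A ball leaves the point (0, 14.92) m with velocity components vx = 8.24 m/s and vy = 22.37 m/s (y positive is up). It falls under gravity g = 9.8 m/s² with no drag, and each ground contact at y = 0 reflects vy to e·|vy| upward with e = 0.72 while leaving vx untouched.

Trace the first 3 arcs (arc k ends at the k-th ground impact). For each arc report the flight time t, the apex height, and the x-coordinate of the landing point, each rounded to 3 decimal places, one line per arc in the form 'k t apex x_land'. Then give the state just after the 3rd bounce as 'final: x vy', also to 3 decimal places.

1 5.156 40.451 42.484
2 4.137 20.970 76.577
3 2.979 10.871 101.124
final: 101.124 10.510

Arc 1: start y=14.920, vy=22.370 → t=5.156, apex=40.451, x_land=42.484, impact vy=-28.158
  bounce: vy ← 0.72·28.158 = 20.273
Arc 2: start y=0.000, vy=20.273 → t=4.137, apex=20.970, x_land=76.577, impact vy=-20.273
  bounce: vy ← 0.72·20.273 = 14.597
Arc 3: start y=0.000, vy=14.597 → t=2.979, apex=10.871, x_land=101.124, impact vy=-14.597
  bounce: vy ← 0.72·14.597 = 10.510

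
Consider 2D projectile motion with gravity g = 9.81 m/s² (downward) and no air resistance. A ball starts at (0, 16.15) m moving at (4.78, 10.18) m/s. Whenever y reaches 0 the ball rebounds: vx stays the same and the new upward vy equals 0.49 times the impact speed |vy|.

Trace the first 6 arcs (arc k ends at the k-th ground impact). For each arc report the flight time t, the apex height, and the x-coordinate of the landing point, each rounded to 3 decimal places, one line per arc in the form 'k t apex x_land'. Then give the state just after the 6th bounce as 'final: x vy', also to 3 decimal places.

1 3.128 21.432 14.952
2 2.049 5.146 24.744
3 1.004 1.236 29.542
4 0.492 0.297 31.893
5 0.241 0.071 33.045
6 0.118 0.017 33.609
final: 33.609 0.284

Arc 1: start y=16.150, vy=10.180 → t=3.128, apex=21.432, x_land=14.952, impact vy=-20.506
  bounce: vy ← 0.49·20.506 = 10.048
Arc 2: start y=0.000, vy=10.048 → t=2.049, apex=5.146, x_land=24.744, impact vy=-10.048
  bounce: vy ← 0.49·10.048 = 4.923
Arc 3: start y=0.000, vy=4.923 → t=1.004, apex=1.236, x_land=29.542, impact vy=-4.923
  bounce: vy ← 0.49·4.923 = 2.413
Arc 4: start y=0.000, vy=2.413 → t=0.492, apex=0.297, x_land=31.893, impact vy=-2.413
  bounce: vy ← 0.49·2.413 = 1.182
Arc 5: start y=0.000, vy=1.182 → t=0.241, apex=0.071, x_land=33.045, impact vy=-1.182
  bounce: vy ← 0.49·1.182 = 0.579
Arc 6: start y=0.000, vy=0.579 → t=0.118, apex=0.017, x_land=33.609, impact vy=-0.579
  bounce: vy ← 0.49·0.579 = 0.284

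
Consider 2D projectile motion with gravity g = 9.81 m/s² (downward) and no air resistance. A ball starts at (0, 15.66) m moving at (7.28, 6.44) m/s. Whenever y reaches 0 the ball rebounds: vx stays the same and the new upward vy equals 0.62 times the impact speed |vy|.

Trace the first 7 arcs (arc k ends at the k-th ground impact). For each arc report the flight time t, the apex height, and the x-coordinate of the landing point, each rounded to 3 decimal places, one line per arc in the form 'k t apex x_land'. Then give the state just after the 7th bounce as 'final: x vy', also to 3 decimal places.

1 2.560 17.774 18.637
2 2.360 6.832 35.821
3 1.463 2.626 46.475
4 0.907 1.010 53.081
5 0.563 0.388 57.176
6 0.349 0.149 59.715
7 0.216 0.057 61.290
final: 61.290 0.658

Arc 1: start y=15.660, vy=6.440 → t=2.560, apex=17.774, x_land=18.637, impact vy=-18.674
  bounce: vy ← 0.62·18.674 = 11.578
Arc 2: start y=0.000, vy=11.578 → t=2.360, apex=6.832, x_land=35.821, impact vy=-11.578
  bounce: vy ← 0.62·11.578 = 7.178
Arc 3: start y=0.000, vy=7.178 → t=1.463, apex=2.626, x_land=46.475, impact vy=-7.178
  bounce: vy ← 0.62·7.178 = 4.451
Arc 4: start y=0.000, vy=4.451 → t=0.907, apex=1.010, x_land=53.081, impact vy=-4.451
  bounce: vy ← 0.62·4.451 = 2.759
Arc 5: start y=0.000, vy=2.759 → t=0.563, apex=0.388, x_land=57.176, impact vy=-2.759
  bounce: vy ← 0.62·2.759 = 1.711
Arc 6: start y=0.000, vy=1.711 → t=0.349, apex=0.149, x_land=59.715, impact vy=-1.711
  bounce: vy ← 0.62·1.711 = 1.061
Arc 7: start y=0.000, vy=1.061 → t=0.216, apex=0.057, x_land=61.290, impact vy=-1.061
  bounce: vy ← 0.62·1.061 = 0.658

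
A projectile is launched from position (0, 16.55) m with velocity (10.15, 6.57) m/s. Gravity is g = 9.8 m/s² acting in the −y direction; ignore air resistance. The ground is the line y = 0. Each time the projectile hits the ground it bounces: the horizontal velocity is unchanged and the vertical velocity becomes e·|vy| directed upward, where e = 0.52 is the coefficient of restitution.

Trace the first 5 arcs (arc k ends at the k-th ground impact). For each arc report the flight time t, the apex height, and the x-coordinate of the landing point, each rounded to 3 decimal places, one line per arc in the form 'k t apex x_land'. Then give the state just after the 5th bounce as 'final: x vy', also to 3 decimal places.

1 2.627 18.752 26.661
2 2.035 5.071 47.311
3 1.058 1.371 58.049
4 0.550 0.371 63.633
5 0.286 0.100 66.537
final: 66.537 0.729

Arc 1: start y=16.550, vy=6.570 → t=2.627, apex=18.752, x_land=26.661, impact vy=-19.171
  bounce: vy ← 0.52·19.171 = 9.969
Arc 2: start y=0.000, vy=9.969 → t=2.035, apex=5.071, x_land=47.311, impact vy=-9.969
  bounce: vy ← 0.52·9.969 = 5.184
Arc 3: start y=0.000, vy=5.184 → t=1.058, apex=1.371, x_land=58.049, impact vy=-5.184
  bounce: vy ← 0.52·5.184 = 2.696
Arc 4: start y=0.000, vy=2.696 → t=0.550, apex=0.371, x_land=63.633, impact vy=-2.696
  bounce: vy ← 0.52·2.696 = 1.402
Arc 5: start y=0.000, vy=1.402 → t=0.286, apex=0.100, x_land=66.537, impact vy=-1.402
  bounce: vy ← 0.52·1.402 = 0.729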